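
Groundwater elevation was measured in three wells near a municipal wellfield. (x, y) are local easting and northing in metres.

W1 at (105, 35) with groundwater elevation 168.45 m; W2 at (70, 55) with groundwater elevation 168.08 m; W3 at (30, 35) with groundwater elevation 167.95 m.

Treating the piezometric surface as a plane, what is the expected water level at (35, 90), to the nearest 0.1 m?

Differences from W1: to W2 (Δx, Δy, Δh) = (-35, 20, -0.37); to W3 = (-75, 0, -0.50).
Solve a·Δx + b·Δy = Δh: det = (-35)·0 − (-75)·20 = 1500.
∂h/∂x = [(-0.37)·0 − (-0.50)·20] / 1500 = +0.006667
∂h/∂y = [(-35)·(-0.50) − (-75)·(-0.37)] / 1500 = -0.006833
h(35, 90) = 168.45 + (+0.006667)·(-70) + (-0.006833)·(55) = 168.45 -0.467 -0.376 = 167.608 m.

167.6 m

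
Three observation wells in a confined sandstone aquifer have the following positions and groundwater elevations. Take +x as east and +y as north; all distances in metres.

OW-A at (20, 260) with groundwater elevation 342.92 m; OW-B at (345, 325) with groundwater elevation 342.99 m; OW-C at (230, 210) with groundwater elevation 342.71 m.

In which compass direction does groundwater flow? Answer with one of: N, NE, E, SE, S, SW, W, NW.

S

Taking OW-A as reference: OW-B−OW-A = (325, 65, +0.07); OW-C−OW-A = (210, -50, -0.21).
Determinant of the coordinate differences = 325·(-50) − 210·65 = -29900.
∂h/∂x = [(+0.07)·(-50) − (-0.21)·65] / -29900 = -0.0003395
∂h/∂y = [325·(-0.21) − 210·(+0.07)] / -29900 = +0.002774
Flow = −∇h = (+0.0003395 east, -0.002774 north), which points south.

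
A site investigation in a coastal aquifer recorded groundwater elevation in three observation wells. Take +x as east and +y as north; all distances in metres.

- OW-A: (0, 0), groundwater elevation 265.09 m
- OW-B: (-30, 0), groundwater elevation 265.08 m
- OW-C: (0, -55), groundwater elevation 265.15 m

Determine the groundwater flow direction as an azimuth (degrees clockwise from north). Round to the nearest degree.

343°

∂h/∂x = (265.08 − 265.09) / (-30 − 0) = +0.0003333
∂h/∂y = (265.15 − 265.09) / (-55 − 0) = -0.001091
Flow direction (−∇h) has components (-0.0003333 E, +0.001091 N).
Azimuth = atan2(E, N) = atan2(-0.0003333, +0.001091) = 343.0° ≈ 343°.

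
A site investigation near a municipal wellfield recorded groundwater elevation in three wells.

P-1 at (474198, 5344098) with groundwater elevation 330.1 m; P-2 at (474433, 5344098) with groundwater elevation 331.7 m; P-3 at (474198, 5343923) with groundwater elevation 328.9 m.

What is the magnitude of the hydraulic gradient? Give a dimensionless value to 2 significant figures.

∂h/∂x = (331.7 − 330.1) / (474433 − 474198) = +0.006809
∂h/∂y = (328.9 − 330.1) / (5343923 − 5344098) = +0.006857
|∇h| = √(0.006809² + 0.006857²) = 0.009663

0.0097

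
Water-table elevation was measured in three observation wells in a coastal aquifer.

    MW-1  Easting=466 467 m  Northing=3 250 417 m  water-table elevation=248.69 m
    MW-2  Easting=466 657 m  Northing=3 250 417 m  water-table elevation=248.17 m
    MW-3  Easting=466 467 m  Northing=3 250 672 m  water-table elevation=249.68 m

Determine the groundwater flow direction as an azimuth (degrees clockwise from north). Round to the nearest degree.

∂h/∂x = (248.17 − 248.69) / (466657 − 466467) = -0.002737
∂h/∂y = (249.68 − 248.69) / (3250672 − 3250417) = +0.003882
Flow direction (−∇h) has components (+0.002737 E, -0.003882 N).
Azimuth = atan2(E, N) = atan2(+0.002737, -0.003882) = 144.8° ≈ 145°.

145°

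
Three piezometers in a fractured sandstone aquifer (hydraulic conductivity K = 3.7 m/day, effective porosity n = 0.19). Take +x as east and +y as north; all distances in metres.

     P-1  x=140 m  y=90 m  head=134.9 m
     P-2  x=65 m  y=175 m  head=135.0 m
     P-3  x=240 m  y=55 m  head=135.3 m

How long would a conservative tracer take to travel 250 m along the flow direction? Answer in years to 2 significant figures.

With h = a·x + b·y + c and P-1 as origin, the differences give:
  (-75)·a + 85·b = +0.1
  100·a + (-35)·b = +0.4
Eliminate b (×(-35) and ×85, subtract): -5875·a = -37.50 → a = ∂h/∂x = +0.006383
Back-substitute: b = ∂h/∂y = +0.006809.
|∇h| = √(0.006383² + 0.006809²) = 0.009333
Seepage velocity v = K·i/n = 3.7 × 0.009333 / 0.19 = 0.1817 m/day.
t = 250 / 0.1817 = 1376 days = 3.77 years.

3.8 years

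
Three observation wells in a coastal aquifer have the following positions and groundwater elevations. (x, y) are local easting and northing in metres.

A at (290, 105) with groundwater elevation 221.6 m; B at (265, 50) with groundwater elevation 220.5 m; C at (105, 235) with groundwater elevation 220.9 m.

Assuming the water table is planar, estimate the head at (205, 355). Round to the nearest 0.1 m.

223.9 m

Differences from A: to B (Δx, Δy, Δh) = (-25, -55, -1.1); to C = (-185, 130, -0.7).
Determinant of the coordinate differences = (-25)·130 − (-185)·(-55) = -13425.
∂h/∂x = [(-1.1)·130 − (-0.7)·(-55)] / -13425 = +0.01352
∂h/∂y = [(-25)·(-0.7) − (-185)·(-1.1)] / -13425 = +0.01385
h(205, 355) = 221.6 + (+0.01352)·(-85) + (+0.01385)·(250) = 221.6 -1.149 +3.464 = 223.915 m.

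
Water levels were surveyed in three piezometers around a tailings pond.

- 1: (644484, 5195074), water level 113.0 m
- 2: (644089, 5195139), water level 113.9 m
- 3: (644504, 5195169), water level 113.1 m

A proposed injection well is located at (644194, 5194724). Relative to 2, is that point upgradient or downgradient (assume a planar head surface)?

Differences from 1: to 2 (Δx, Δy, Δh) = (-395, 65, +0.9); to 3 = (20, 95, +0.1).
Solve a·Δx + b·Δy = Δh: det = (-395)·95 − 20·65 = -38825.
∂h/∂x = [(+0.9)·95 − (+0.1)·65] / -38825 = -0.002035
∂h/∂y = [(-395)·(+0.1) − 20·(+0.9)] / -38825 = +0.001481
Head at (644194, 5194724) = 113.0 + (-0.002035)·(-290) + (+0.001481)·(-350) = 113.07 m.
That is lower than the 113.9 m at 2, so the point is downgradient.

downgradient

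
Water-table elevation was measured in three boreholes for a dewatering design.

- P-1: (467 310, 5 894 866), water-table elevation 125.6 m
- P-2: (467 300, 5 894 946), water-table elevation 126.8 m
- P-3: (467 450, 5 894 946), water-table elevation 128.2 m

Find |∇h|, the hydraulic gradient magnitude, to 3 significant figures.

With h = a·x + b·y + c and P-1 as origin, the differences give:
  (-10)·a + 80·b = +1.2
  140·a + 80·b = +2.6
Eliminate b (×80 and ×80, subtract): -12000·a = -112.00 → a = ∂h/∂x = +0.009333
Back-substitute: b = ∂h/∂y = +0.01617.
|∇h| = √(0.009333² + 0.01617²) = 0.01867

0.0187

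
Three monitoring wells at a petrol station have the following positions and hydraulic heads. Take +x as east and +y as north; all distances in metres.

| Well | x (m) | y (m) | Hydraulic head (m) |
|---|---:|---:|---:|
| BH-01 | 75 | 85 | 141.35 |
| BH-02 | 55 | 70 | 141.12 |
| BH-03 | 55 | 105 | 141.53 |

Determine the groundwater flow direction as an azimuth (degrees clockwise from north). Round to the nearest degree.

With h = a·x + b·y + c and BH-01 as origin, the differences give:
  (-20)·a + (-15)·b = -0.23
  (-20)·a + 20·b = +0.18
Eliminate b (×20 and ×(-15), subtract): -700·a = -1.900 → a = ∂h/∂x = +0.002714
Back-substitute: b = ∂h/∂y = +0.01171.
Flow direction (−∇h) has components (-0.002714 E, -0.01171 N).
Azimuth = atan2(E, N) = atan2(-0.002714, -0.01171) = 193.0° ≈ 193°.

193°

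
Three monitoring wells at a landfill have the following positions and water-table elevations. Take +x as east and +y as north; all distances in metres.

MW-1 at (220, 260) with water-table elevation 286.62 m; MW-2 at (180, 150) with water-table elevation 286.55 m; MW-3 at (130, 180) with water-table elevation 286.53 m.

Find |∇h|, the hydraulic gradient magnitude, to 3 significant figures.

Differences from MW-1: to MW-2 (Δx, Δy, Δh) = (-40, -110, -0.07); to MW-3 = (-90, -80, -0.09).
Solve a·Δx + b·Δy = Δh: det = (-40)·(-80) − (-90)·(-110) = -6700.
∂h/∂x = [(-0.07)·(-80) − (-0.09)·(-110)] / -6700 = +0.0006418
∂h/∂y = [(-40)·(-0.09) − (-90)·(-0.07)] / -6700 = +0.0004030
|∇h| = √(0.0006418² + 0.0004030²) = 0.0007578

0.000758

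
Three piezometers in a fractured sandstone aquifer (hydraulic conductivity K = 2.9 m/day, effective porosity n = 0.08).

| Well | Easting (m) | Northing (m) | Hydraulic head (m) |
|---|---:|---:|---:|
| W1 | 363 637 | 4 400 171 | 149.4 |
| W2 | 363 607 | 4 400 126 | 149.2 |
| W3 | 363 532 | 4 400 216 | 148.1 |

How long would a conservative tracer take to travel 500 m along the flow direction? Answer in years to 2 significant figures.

3.3 years

Differences from W1: to W2 (Δx, Δy, Δh) = (-30, -45, -0.2); to W3 = (-105, 45, -1.3).
Solve a·Δx + b·Δy = Δh: det = (-30)·45 − (-105)·(-45) = -6075.
∂h/∂x = [(-0.2)·45 − (-1.3)·(-45)] / -6075 = +0.01111
∂h/∂y = [(-30)·(-1.3) − (-105)·(-0.2)] / -6075 = -0.002963
|∇h| = √(0.01111² + -0.002963²) = 0.0115
Seepage velocity v = K·i/n = 2.9 × 0.0115 / 0.08 = 0.4169 m/day.
t = 500 / 0.4169 = 1199 days = 3.28 years.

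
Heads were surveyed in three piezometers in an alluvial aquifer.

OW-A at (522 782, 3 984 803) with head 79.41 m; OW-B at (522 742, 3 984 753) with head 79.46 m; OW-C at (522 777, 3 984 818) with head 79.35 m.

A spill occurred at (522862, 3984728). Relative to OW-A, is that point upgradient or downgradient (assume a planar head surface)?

upgradient

Taking OW-A as reference: OW-B−OW-A = (-40, -50, +0.05); OW-C−OW-A = (-5, 15, -0.06).
Solve a·Δx + b·Δy = Δh: det = (-40)·15 − (-5)·(-50) = -850.
∂h/∂x = [(+0.05)·15 − (-0.06)·(-50)] / -850 = +0.002647
∂h/∂y = [(-40)·(-0.06) − (-5)·(+0.05)] / -850 = -0.003118
Head at (522862, 3984728) = 79.41 + (+0.002647)·(80) + (-0.003118)·(-75) = 79.86 m.
That is higher than the 79.41 m at OW-A, so the point is upgradient.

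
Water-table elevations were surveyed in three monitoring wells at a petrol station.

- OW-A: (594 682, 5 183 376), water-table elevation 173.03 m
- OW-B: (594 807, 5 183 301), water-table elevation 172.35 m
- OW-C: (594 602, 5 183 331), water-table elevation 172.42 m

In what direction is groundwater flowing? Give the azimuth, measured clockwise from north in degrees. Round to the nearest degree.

187°

Differences from OW-A: to OW-B (Δx, Δy, Δh) = (125, -75, -0.68); to OW-C = (-80, -45, -0.61).
Solve a·Δx + b·Δy = Δh: det = 125·(-45) − (-80)·(-75) = -11625.
∂h/∂x = [(-0.68)·(-45) − (-0.61)·(-75)] / -11625 = +0.001303
∂h/∂y = [125·(-0.61) − (-80)·(-0.68)] / -11625 = +0.01124
Flow direction (−∇h) has components (-0.001303 E, -0.01124 N).
Azimuth = atan2(E, N) = atan2(-0.001303, -0.01124) = 186.6° ≈ 187°.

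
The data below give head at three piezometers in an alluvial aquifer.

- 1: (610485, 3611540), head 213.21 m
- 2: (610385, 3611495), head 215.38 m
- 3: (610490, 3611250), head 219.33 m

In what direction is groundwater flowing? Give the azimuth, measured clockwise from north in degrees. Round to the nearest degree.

030°

Differences from 1: to 2 (Δx, Δy, Δh) = (-100, -45, +2.17); to 3 = (5, -290, +6.12).
Solve a·Δx + b·Δy = Δh: det = (-100)·(-290) − 5·(-45) = 29225.
∂h/∂x = [(+2.17)·(-290) − (+6.12)·(-45)] / 29225 = -0.01211
∂h/∂y = [(-100)·(+6.12) − 5·(+2.17)] / 29225 = -0.02131
Flow direction (−∇h) has components (+0.01211 E, +0.02131 N).
Azimuth = atan2(E, N) = atan2(+0.01211, +0.02131) = 29.6° ≈ 030°.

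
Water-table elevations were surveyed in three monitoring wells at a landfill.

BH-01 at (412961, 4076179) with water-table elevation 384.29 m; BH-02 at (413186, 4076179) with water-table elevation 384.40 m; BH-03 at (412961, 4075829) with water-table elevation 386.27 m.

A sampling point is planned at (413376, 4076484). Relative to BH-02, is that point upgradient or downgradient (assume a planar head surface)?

∂h/∂x = (384.40 − 384.29) / (413186 − 412961) = +0.0004889
∂h/∂y = (386.27 − 384.29) / (4075829 − 4076179) = -0.005657
Head at (413376, 4076484) = 384.29 + (+0.0004889)·(415) + (-0.005657)·(305) = 382.77 m.
That is lower than the 384.40 m at BH-02, so the point is downgradient.

downgradient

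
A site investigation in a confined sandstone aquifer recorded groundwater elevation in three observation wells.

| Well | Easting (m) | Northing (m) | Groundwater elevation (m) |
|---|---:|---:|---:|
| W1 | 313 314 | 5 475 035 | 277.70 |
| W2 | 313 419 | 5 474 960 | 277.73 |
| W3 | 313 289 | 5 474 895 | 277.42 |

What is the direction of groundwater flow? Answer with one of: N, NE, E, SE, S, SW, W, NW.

With h = a·x + b·y + c and W1 as origin, the differences give:
  105·a + (-75)·b = +0.03
  (-25)·a + (-140)·b = -0.28
Eliminate b (×(-140) and ×(-75), subtract): -16575·a = -25.200 → a = ∂h/∂x = +0.001520
Back-substitute: b = ∂h/∂y = +0.001729.
Flow = −∇h = (-0.001520 east, -0.001729 north), which points southwest.

SW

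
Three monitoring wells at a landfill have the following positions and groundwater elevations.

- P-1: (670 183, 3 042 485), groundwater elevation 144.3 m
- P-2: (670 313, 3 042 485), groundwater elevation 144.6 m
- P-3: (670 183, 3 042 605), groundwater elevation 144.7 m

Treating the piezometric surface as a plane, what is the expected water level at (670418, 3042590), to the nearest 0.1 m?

∂h/∂x = (144.6 − 144.3) / (670313 − 670183) = +0.002308
∂h/∂y = (144.7 − 144.3) / (3042605 − 3042485) = +0.003333
h(670418, 3042590) = 144.3 + (+0.002308)·(235) + (+0.003333)·(105) = 144.3 +0.542 +0.350 = 145.192 m.

145.2 m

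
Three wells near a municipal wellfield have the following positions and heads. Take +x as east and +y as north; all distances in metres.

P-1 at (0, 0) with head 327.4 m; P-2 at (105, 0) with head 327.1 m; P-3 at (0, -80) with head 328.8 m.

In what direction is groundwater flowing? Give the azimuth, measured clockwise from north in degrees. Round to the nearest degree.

009°

∂h/∂x = (327.1 − 327.4) / (105 − 0) = -0.002857
∂h/∂y = (328.8 − 327.4) / (-80 − 0) = -0.01750
Flow direction (−∇h) has components (+0.002857 E, +0.01750 N).
Azimuth = atan2(E, N) = atan2(+0.002857, +0.01750) = 9.3° ≈ 009°.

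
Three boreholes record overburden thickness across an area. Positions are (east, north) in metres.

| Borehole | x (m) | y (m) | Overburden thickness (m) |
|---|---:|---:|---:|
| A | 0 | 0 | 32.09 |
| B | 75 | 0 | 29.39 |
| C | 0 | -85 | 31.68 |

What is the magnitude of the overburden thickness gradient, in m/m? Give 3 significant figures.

∂d/∂x = (29.39 − 32.09) / (75 − 0) = -0.03600
∂d/∂y = (31.68 − 32.09) / (-85 − 0) = +0.004824
|∇f| = √(-0.03600² + 0.004824²) = 0.03632 m/m

0.0363 m/m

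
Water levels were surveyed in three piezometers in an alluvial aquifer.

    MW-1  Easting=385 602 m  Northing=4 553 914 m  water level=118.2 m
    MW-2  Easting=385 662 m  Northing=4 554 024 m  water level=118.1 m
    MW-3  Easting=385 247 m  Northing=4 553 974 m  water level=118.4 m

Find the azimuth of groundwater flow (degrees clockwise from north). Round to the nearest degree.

Differences from MW-1: to MW-2 (Δx, Δy, Δh) = (60, 110, -0.1); to MW-3 = (-355, 60, +0.2).
Determinant of the coordinate differences = 60·60 − (-355)·110 = 42650.
∂h/∂x = [(-0.1)·60 − (+0.2)·110] / 42650 = -0.0006565
∂h/∂y = [60·(+0.2) − (-355)·(-0.1)] / 42650 = -0.0005510
Flow direction (−∇h) has components (+0.0006565 E, +0.0005510 N).
Azimuth = atan2(E, N) = atan2(+0.0006565, +0.0005510) = 50.0° ≈ 050°.

050°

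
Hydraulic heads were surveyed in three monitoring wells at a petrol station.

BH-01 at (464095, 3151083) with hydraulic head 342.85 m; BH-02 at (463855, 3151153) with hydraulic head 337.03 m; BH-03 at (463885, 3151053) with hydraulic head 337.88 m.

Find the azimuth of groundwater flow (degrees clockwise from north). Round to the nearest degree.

With h = a·x + b·y + c and BH-01 as origin, the differences give:
  (-240)·a + 70·b = -5.82
  (-210)·a + (-30)·b = -4.97
Eliminate b (×(-30) and ×70, subtract): 21900·a = 522.500 → a = ∂h/∂x = +0.02386
Back-substitute: b = ∂h/∂y = -0.001342.
Flow direction (−∇h) has components (-0.02386 E, +0.001342 N).
Azimuth = atan2(E, N) = atan2(-0.02386, +0.001342) = 273.2° ≈ 273°.

273°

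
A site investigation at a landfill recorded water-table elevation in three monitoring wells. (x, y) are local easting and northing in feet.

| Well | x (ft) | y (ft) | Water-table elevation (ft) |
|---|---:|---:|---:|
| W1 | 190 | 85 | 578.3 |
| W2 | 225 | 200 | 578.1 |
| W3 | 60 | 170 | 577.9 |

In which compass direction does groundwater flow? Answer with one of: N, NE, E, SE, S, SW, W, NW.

Taking W1 as reference: W2−W1 = (35, 115, -0.2); W3−W1 = (-130, 85, -0.4).
Determinant of the coordinate differences = 35·85 − (-130)·115 = 17925.
∂h/∂x = [(-0.2)·85 − (-0.4)·115] / 17925 = +0.001618
∂h/∂y = [35·(-0.4) − (-130)·(-0.2)] / 17925 = -0.002232
Flow = −∇h = (-0.001618 east, +0.002232 north), which points northwest.

NW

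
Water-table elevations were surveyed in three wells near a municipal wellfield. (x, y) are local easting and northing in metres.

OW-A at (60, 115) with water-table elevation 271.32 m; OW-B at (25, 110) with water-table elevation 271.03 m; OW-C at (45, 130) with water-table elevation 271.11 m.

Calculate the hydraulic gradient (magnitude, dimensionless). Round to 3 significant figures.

0.0103

Differences from OW-A: to OW-B (Δx, Δy, Δh) = (-35, -5, -0.29); to OW-C = (-15, 15, -0.21).
Solve a·Δx + b·Δy = Δh: det = (-35)·15 − (-15)·(-5) = -600.
∂h/∂x = [(-0.29)·15 − (-0.21)·(-5)] / -600 = +0.009000
∂h/∂y = [(-35)·(-0.21) − (-15)·(-0.29)] / -600 = -0.005000
|∇h| = √(0.009000² + -0.005000²) = 0.0103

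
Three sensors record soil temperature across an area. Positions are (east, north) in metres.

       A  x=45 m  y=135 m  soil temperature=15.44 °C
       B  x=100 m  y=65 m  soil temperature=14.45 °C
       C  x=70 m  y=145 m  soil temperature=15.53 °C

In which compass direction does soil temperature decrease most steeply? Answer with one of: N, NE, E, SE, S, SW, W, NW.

With T = a·x + b·y + c and A as origin, the differences give:
  55·a + (-70)·b = -0.99
  25·a + 10·b = +0.09
Eliminate b (×10 and ×(-70), subtract): 2300·a = -3.600 → a = ∂T/∂x = -0.001565
Back-substitute: b = ∂T/∂y = +0.01291.
Steepest decrease is along −∇f = (+0.001565 E, -0.01291 N) → south.

S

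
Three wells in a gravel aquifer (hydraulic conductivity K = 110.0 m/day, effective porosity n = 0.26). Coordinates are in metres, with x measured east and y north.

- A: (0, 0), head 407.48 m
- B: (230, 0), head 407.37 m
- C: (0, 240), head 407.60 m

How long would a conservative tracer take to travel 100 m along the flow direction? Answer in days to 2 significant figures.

340 days

∂h/∂x = (407.37 − 407.48) / (230 − 0) = -0.0004783
∂h/∂y = (407.60 − 407.48) / (240 − 0) = +0.0005000
|∇h| = √(-0.0004783² + 0.0005000²) = 0.0006919
Seepage velocity v = K·i/n = 110.0 × 0.0006919 / 0.26 = 0.2927 m/day.
t = 100 / 0.2927 = 341.6 days.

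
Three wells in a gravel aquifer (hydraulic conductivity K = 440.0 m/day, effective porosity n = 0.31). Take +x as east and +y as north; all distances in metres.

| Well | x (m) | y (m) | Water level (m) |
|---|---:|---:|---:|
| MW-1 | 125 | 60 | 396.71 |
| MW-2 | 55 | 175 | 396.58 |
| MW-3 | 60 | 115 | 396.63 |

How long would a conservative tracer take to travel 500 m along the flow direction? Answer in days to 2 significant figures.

Taking MW-1 as reference: MW-2−MW-1 = (-70, 115, -0.13); MW-3−MW-1 = (-65, 55, -0.08).
Solve a·Δx + b·Δy = Δh: det = (-70)·55 − (-65)·115 = 3625.
∂h/∂x = [(-0.13)·55 − (-0.08)·115] / 3625 = +0.0005655
∂h/∂y = [(-70)·(-0.08) − (-65)·(-0.13)] / 3625 = -0.0007862
|∇h| = √(0.0005655² + -0.0007862²) = 0.0009685
Seepage velocity v = K·i/n = 440.0 × 0.0009685 / 0.31 = 1.375 m/day.
t = 500 / 1.375 = 363.6 days.

360 days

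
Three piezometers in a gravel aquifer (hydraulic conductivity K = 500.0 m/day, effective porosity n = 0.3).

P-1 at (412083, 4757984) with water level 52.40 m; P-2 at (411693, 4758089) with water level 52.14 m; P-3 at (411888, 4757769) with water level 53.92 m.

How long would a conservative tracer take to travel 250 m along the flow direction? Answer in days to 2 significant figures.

24 days

Taking P-1 as reference: P-2−P-1 = (-390, 105, -0.26); P-3−P-1 = (-195, -215, +1.52).
Determinant of the coordinate differences = (-390)·(-215) − (-195)·105 = 104325.
∂h/∂x = [(-0.26)·(-215) − (+1.52)·105] / 104325 = -0.0009940
∂h/∂y = [(-390)·(+1.52) − (-195)·(-0.26)] / 104325 = -0.006168
|∇h| = √(-0.0009940² + -0.006168²) = 0.006248
Seepage velocity v = K·i/n = 500.0 × 0.006248 / 0.3 = 10.41 m/day.
t = 250 / 10.41 = 24.02 days.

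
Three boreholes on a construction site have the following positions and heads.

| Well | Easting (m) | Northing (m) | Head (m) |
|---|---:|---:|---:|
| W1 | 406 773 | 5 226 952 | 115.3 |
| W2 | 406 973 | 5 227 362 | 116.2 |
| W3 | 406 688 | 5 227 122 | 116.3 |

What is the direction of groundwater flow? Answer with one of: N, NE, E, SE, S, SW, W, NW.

SE

Taking W1 as reference: W2−W1 = (200, 410, +0.9); W3−W1 = (-85, 170, +1.0).
Solve a·Δx + b·Δy = Δh: det = 200·170 − (-85)·410 = 68850.
∂h/∂x = [(+0.9)·170 − (+1.0)·410] / 68850 = -0.003733
∂h/∂y = [200·(+1.0) − (-85)·(+0.9)] / 68850 = +0.004016
Flow = −∇h = (+0.003733 east, -0.004016 north), which points southeast.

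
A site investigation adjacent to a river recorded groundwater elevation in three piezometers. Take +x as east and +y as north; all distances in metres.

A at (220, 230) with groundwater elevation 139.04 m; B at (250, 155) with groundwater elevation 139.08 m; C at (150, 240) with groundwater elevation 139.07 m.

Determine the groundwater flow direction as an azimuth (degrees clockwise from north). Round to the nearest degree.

Three-point gradient (reference A): Δ to B = (30, -75, +0.04), Δ to C = (-70, 10, +0.03).
∂h/∂x = -0.0005354, ∂h/∂y = -0.0007475 (det = -4950).
Flow direction (−∇h) has components (+0.0005354 E, +0.0007475 N).
Azimuth = atan2(E, N) = atan2(+0.0005354, +0.0007475) = 35.6° ≈ 036°.

036°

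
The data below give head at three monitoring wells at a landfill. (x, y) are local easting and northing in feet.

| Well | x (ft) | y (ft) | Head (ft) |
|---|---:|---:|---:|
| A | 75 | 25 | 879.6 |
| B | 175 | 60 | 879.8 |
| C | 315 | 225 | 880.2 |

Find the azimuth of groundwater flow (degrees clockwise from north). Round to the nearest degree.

238°

With h = a·x + b·y + c and A as origin, the differences give:
  100·a + 35·b = +0.2
  240·a + 200·b = +0.6
Eliminate b (×200 and ×35, subtract): 11600·a = 19.00 → a = ∂h/∂x = +0.001638
Back-substitute: b = ∂h/∂y = +0.001034.
Flow direction (−∇h) has components (-0.001638 E, -0.001034 N).
Azimuth = atan2(E, N) = atan2(-0.001638, -0.001034) = 237.7° ≈ 238°.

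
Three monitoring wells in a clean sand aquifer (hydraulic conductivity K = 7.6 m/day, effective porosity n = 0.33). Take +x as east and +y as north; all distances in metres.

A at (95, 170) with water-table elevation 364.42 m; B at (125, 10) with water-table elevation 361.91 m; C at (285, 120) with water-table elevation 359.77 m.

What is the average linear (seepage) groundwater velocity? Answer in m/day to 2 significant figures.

Taking A as reference: B−A = (30, -160, -2.51); C−A = (190, -50, -4.65).
Determinant of the coordinate differences = 30·(-50) − 190·(-160) = 28900.
∂h/∂x = [(-2.51)·(-50) − (-4.65)·(-160)] / 28900 = -0.02140
∂h/∂y = [30·(-4.65) − 190·(-2.51)] / 28900 = +0.01167
|∇h| = √(-0.02140² + 0.01167²) = 0.02438
Seepage velocity v = K·i/n = 7.6 × 0.02438 / 0.33 = 0.5615 m/day.

0.56 m/day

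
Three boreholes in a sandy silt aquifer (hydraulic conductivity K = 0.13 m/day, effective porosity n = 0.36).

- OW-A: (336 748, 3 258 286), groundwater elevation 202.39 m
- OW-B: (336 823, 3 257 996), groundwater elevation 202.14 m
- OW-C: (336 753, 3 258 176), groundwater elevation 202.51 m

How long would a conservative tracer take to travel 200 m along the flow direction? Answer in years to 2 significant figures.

With h = a·x + b·y + c and OW-A as origin, the differences give:
  75·a + (-290)·b = -0.25
  5·a + (-110)·b = +0.12
Eliminate b (×(-110) and ×(-290), subtract): -6800·a = 62.300 → a = ∂h/∂x = -0.009162
Back-substitute: b = ∂h/∂y = -0.001507.
|∇h| = √(-0.009162² + -0.001507²) = 0.009285
Seepage velocity v = K·i/n = 0.13 × 0.009285 / 0.36 = 0.003353 m/day.
t = 200 / 0.003353 = 5.965e+04 days = 163 years.

160 years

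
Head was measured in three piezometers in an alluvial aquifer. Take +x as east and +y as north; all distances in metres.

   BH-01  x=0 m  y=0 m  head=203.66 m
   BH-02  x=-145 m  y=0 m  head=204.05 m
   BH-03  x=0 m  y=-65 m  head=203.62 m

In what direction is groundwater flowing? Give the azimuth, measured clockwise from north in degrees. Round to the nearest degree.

103°

∂h/∂x = (204.05 − 203.66) / (-145 − 0) = -0.002690
∂h/∂y = (203.62 − 203.66) / (-65 − 0) = +0.0006154
Flow direction (−∇h) has components (+0.002690 E, -0.0006154 N).
Azimuth = atan2(E, N) = atan2(+0.002690, -0.0006154) = 102.9° ≈ 103°.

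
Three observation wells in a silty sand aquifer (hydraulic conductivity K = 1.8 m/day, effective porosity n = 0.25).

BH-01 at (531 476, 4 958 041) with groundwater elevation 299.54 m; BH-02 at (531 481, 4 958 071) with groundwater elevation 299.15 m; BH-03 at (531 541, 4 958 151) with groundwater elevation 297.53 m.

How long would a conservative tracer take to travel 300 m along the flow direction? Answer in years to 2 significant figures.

6.9 years

With h = a·x + b·y + c and BH-01 as origin, the differences give:
  5·a + 30·b = -0.39
  65·a + 110·b = -2.01
Eliminate b (×110 and ×30, subtract): -1400·a = 17.400 → a = ∂h/∂x = -0.01243
Back-substitute: b = ∂h/∂y = -0.01093.
|∇h| = √(-0.01243² + -0.01093²) = 0.01655
Seepage velocity v = K·i/n = 1.8 × 0.01655 / 0.25 = 0.1192 m/day.
t = 300 / 0.1192 = 2517 days = 6.89 years.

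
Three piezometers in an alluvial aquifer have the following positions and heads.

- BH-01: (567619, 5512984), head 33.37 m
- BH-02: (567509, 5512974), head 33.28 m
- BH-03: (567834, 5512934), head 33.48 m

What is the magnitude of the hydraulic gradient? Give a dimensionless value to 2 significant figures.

With h = a·x + b·y + c and BH-01 as origin, the differences give:
  (-110)·a + (-10)·b = -0.09
  215·a + (-50)·b = +0.11
Eliminate b (×(-50) and ×(-10), subtract): 7650·a = 5.600 → a = ∂h/∂x = +0.0007320
Back-substitute: b = ∂h/∂y = +0.0009477.
|∇h| = √(0.0007320² + 0.0009477²) = 0.001197

0.0012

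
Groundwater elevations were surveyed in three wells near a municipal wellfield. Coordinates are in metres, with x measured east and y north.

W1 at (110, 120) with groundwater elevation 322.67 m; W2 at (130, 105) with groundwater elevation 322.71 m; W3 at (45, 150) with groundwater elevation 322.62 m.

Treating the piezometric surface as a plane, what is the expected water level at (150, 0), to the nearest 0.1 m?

323.1 m

Differences from W1: to W2 (Δx, Δy, Δh) = (20, -15, +0.04); to W3 = (-65, 30, -0.05).
Determinant of the coordinate differences = 20·30 − (-65)·(-15) = -375.
∂h/∂x = [(+0.04)·30 − (-0.05)·(-15)] / -375 = -0.001200
∂h/∂y = [20·(-0.05) − (-65)·(+0.04)] / -375 = -0.004267
h(150, 0) = 322.67 + (-0.001200)·(40) + (-0.004267)·(-120) = 322.67 -0.048 +0.512 = 323.134 m.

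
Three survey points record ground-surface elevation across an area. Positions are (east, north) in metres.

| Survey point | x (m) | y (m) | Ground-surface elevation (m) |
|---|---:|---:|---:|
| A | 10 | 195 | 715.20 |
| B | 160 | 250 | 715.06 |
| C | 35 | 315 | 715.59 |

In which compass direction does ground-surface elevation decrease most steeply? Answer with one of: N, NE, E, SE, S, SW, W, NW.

SE

With z = a·x + b·y + c and A as origin, the differences give:
  150·a + 55·b = -0.14
  25·a + 120·b = +0.39
Eliminate b (×120 and ×55, subtract): 16625·a = -38.250 → a = ∂z/∂x = -0.002301
Back-substitute: b = ∂z/∂y = +0.003729.
Steepest decrease is along −∇f = (+0.002301 E, -0.003729 N) → southeast.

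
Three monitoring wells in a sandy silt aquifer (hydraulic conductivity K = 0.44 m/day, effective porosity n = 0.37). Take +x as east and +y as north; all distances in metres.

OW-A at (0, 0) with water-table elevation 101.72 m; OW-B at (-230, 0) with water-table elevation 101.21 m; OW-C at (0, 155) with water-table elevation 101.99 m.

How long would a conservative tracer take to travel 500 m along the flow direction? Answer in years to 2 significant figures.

∂h/∂x = (101.21 − 101.72) / (-230 − 0) = +0.002217
∂h/∂y = (101.99 − 101.72) / (155 − 0) = +0.001742
|∇h| = √(0.002217² + 0.001742²) = 0.00282
Seepage velocity v = K·i/n = 0.44 × 0.00282 / 0.37 = 0.003354 m/day.
t = 500 / 0.003354 = 1.491e+05 days = 408 years.

410 years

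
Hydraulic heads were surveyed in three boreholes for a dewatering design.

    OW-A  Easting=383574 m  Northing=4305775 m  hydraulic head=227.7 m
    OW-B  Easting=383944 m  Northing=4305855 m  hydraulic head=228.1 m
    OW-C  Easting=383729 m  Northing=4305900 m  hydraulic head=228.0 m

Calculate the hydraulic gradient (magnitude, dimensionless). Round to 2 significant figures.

0.0016

Three-point gradient (reference OW-A): Δ to OW-B = (370, 80, +0.4), Δ to OW-C = (155, 125, +0.3).
∂h/∂x = +0.0007681, ∂h/∂y = +0.001448 (det = 33850).
|∇h| = √(0.0007681² + 0.001448²) = 0.001639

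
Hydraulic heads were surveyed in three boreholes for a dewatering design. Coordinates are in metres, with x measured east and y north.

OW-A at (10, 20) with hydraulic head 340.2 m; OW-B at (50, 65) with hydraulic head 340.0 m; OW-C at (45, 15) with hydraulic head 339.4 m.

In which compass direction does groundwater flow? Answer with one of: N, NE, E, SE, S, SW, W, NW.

SE

Taking OW-A as reference: OW-B−OW-A = (40, 45, -0.2); OW-C−OW-A = (35, -5, -0.8).
Solve a·Δx + b·Δy = Δh: det = 40·(-5) − 35·45 = -1775.
∂h/∂x = [(-0.2)·(-5) − (-0.8)·45] / -1775 = -0.02085
∂h/∂y = [40·(-0.8) − 35·(-0.2)] / -1775 = +0.01408
Flow = −∇h = (+0.02085 east, -0.01408 north), which points southeast.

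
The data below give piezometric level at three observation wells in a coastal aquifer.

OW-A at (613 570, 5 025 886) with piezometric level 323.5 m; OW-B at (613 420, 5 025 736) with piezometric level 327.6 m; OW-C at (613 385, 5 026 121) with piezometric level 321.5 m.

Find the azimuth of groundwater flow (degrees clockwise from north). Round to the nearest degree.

Three-point gradient (reference OW-A): Δ to OW-B = (-150, -150, +4.1), Δ to OW-C = (-185, 235, -2.0).
∂h/∂x = -0.01053, ∂h/∂y = -0.01680 (det = -63000).
Flow direction (−∇h) has components (+0.01053 E, +0.01680 N).
Azimuth = atan2(E, N) = atan2(+0.01053, +0.01680) = 32.1° ≈ 032°.

032°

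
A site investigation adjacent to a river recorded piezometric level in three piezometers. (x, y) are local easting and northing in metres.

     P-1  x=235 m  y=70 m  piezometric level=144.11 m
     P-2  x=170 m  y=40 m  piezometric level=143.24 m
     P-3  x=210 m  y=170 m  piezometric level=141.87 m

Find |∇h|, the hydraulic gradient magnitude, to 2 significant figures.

0.027

With h = a·x + b·y + c and P-1 as origin, the differences give:
  (-65)·a + (-30)·b = -0.87
  (-25)·a + 100·b = -2.24
Eliminate b (×100 and ×(-30), subtract): -7250·a = -154.200 → a = ∂h/∂x = +0.02127
Back-substitute: b = ∂h/∂y = -0.01708.
|∇h| = √(0.02127² + -0.01708²) = 0.02728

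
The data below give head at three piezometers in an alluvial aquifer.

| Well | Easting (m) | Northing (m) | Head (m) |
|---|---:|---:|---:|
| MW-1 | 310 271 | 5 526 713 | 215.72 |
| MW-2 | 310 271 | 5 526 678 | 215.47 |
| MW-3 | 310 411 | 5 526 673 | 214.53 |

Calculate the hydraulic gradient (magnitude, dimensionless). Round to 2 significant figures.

With h = a·x + b·y + c and MW-1 as origin, the differences give:
  0·a + (-35)·b = -0.25
  140·a + (-40)·b = -1.19
Eliminate b (×(-40) and ×(-35), subtract): 4900·a = -31.650 → a = ∂h/∂x = -0.006459
Back-substitute: b = ∂h/∂y = +0.007143.
|∇h| = √(-0.006459² + 0.007143²) = 0.00963

0.0096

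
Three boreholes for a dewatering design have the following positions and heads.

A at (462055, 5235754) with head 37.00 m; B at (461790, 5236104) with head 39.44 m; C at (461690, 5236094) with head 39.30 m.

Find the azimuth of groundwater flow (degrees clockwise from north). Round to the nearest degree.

185°

Differences from A: to B (Δx, Δy, Δh) = (-265, 350, +2.44); to C = (-365, 340, +2.30).
Solve a·Δx + b·Δy = Δh: det = (-265)·340 − (-365)·350 = 37650.
∂h/∂x = [(+2.44)·340 − (+2.30)·350] / 37650 = +0.0006534
∂h/∂y = [(-265)·(+2.30) − (-365)·(+2.44)] / 37650 = +0.007466
Flow direction (−∇h) has components (-0.0006534 E, -0.007466 N).
Azimuth = atan2(E, N) = atan2(-0.0006534, -0.007466) = 185.0° ≈ 185°.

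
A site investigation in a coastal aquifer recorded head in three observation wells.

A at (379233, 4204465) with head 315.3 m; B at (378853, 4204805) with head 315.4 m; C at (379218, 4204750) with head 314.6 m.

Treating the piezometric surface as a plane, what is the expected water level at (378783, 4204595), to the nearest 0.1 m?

Three-point gradient (reference A): Δ to B = (-380, 340, +0.1), Δ to C = (-15, 285, -0.7).
∂h/∂x = -0.002582, ∂h/∂y = -0.002592 (det = -103200).
h(378783, 4204595) = 315.3 + (-0.002582)·(-450) + (-0.002592)·(130) = 315.3 +1.162 -0.337 = 316.125 m.

316.1 m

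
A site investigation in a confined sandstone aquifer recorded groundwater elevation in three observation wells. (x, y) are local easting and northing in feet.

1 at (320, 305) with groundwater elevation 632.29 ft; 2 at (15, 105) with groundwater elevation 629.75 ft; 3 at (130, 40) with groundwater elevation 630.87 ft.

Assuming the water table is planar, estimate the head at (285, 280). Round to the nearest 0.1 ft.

Three-point gradient (reference 1): Δ to 2 = (-305, -200, -2.54), Δ to 3 = (-190, -265, -1.42).
∂h/∂x = +0.009086, ∂h/∂y = -0.001156 (det = 42825).
h(285, 280) = 632.29 + (+0.009086)·(-35) + (-0.001156)·(-25) = 632.29 -0.318 +0.029 = 632.001 ft.

632.0 ft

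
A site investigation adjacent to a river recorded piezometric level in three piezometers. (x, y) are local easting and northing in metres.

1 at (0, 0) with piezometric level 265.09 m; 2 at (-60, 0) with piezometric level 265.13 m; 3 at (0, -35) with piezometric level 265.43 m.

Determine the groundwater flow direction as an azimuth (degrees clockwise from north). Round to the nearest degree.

∂h/∂x = (265.13 − 265.09) / (-60 − 0) = -0.0006667
∂h/∂y = (265.43 − 265.09) / (-35 − 0) = -0.009714
Flow direction (−∇h) has components (+0.0006667 E, +0.009714 N).
Azimuth = atan2(E, N) = atan2(+0.0006667, +0.009714) = 3.9° ≈ 004°.

004°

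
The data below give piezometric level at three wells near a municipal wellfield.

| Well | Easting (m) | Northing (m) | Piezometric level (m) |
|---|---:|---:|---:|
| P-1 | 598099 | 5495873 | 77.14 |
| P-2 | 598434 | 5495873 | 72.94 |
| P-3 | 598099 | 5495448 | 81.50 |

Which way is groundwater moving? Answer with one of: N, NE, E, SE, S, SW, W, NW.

NE

∂h/∂x = (72.94 − 77.14) / (598434 − 598099) = -0.01254
∂h/∂y = (81.50 − 77.14) / (5495448 − 5495873) = -0.01026
Flow = −∇h = (+0.01254 east, +0.01026 north), which points northeast.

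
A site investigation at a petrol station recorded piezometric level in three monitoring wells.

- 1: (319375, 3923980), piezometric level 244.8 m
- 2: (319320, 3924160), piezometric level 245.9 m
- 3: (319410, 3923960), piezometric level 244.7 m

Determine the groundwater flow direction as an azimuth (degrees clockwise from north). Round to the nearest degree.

Differences from 1: to 2 (Δx, Δy, Δh) = (-55, 180, +1.1); to 3 = (35, -20, -0.1).
Solve a·Δx + b·Δy = Δh: det = (-55)·(-20) − 35·180 = -5200.
∂h/∂x = [(+1.1)·(-20) − (-0.1)·180] / -5200 = +0.0007692
∂h/∂y = [(-55)·(-0.1) − 35·(+1.1)] / -5200 = +0.006346
Flow direction (−∇h) has components (-0.0007692 E, -0.006346 N).
Azimuth = atan2(E, N) = atan2(-0.0007692, -0.006346) = 186.9° ≈ 187°.

187°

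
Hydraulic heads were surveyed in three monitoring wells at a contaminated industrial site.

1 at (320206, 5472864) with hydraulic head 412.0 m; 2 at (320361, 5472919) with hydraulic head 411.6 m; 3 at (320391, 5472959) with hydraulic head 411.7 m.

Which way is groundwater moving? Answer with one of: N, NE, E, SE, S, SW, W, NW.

With h = a·x + b·y + c and 1 as origin, the differences give:
  155·a + 55·b = -0.4
  185·a + 95·b = -0.3
Eliminate b (×95 and ×55, subtract): 4550·a = -21.50 → a = ∂h/∂x = -0.004725
Back-substitute: b = ∂h/∂y = +0.006044.
Flow = −∇h = (+0.004725 east, -0.006044 north), which points southeast.

SE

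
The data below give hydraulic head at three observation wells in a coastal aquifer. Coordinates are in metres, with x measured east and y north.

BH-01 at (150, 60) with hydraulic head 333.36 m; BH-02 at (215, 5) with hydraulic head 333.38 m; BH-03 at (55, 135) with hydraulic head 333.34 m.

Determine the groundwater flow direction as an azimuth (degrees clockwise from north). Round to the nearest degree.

Taking BH-01 as reference: BH-02−BH-01 = (65, -55, +0.02); BH-03−BH-01 = (-95, 75, -0.02).
Solve a·Δx + b·Δy = Δh: det = 65·75 − (-95)·(-55) = -350.
∂h/∂x = [(+0.02)·75 − (-0.02)·(-55)] / -350 = -0.001143
∂h/∂y = [65·(-0.02) − (-95)·(+0.02)] / -350 = -0.001714
Flow direction (−∇h) has components (+0.001143 E, +0.001714 N).
Azimuth = atan2(E, N) = atan2(+0.001143, +0.001714) = 33.7° ≈ 034°.

034°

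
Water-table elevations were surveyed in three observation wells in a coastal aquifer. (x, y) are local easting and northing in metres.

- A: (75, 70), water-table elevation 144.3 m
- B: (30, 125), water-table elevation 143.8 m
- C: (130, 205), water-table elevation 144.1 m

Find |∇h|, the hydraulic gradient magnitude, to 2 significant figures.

0.0074

Differences from A: to B (Δx, Δy, Δh) = (-45, 55, -0.5); to C = (55, 135, -0.2).
Determinant of the coordinate differences = (-45)·135 − 55·55 = -9100.
∂h/∂x = [(-0.5)·135 − (-0.2)·55] / -9100 = +0.006209
∂h/∂y = [(-45)·(-0.2) − 55·(-0.5)] / -9100 = -0.004011
|∇h| = √(0.006209² + -0.004011²) = 0.007392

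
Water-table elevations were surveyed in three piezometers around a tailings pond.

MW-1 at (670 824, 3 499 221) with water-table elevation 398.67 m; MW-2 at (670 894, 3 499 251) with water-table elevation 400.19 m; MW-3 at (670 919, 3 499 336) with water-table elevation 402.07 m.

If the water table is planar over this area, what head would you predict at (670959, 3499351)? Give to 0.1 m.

Differences from MW-1: to MW-2 (Δx, Δy, Δh) = (70, 30, +1.52); to MW-3 = (95, 115, +3.40).
Determinant of the coordinate differences = 70·115 − 95·30 = 5200.
∂h/∂x = [(+1.52)·115 − (+3.40)·30] / 5200 = +0.01400
∂h/∂y = [70·(+3.40) − 95·(+1.52)] / 5200 = +0.01800
h(670959, 3499351) = 398.67 + (+0.01400)·(135) + (+0.01800)·(130) = 398.67 +1.890 +2.340 = 402.900 m.

402.9 m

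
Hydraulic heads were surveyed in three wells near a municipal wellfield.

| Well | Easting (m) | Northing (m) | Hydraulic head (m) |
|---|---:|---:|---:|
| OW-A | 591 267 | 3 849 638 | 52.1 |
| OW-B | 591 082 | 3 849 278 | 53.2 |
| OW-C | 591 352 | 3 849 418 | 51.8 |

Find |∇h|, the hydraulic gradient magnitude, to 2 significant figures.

Differences from OW-A: to OW-B (Δx, Δy, Δh) = (-185, -360, +1.1); to OW-C = (85, -220, -0.3).
Determinant of the coordinate differences = (-185)·(-220) − 85·(-360) = 71300.
∂h/∂x = [(+1.1)·(-220) − (-0.3)·(-360)] / 71300 = -0.004909
∂h/∂y = [(-185)·(-0.3) − 85·(+1.1)] / 71300 = -0.0005330
|∇h| = √(-0.004909² + -0.0005330²) = 0.004938

0.0049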